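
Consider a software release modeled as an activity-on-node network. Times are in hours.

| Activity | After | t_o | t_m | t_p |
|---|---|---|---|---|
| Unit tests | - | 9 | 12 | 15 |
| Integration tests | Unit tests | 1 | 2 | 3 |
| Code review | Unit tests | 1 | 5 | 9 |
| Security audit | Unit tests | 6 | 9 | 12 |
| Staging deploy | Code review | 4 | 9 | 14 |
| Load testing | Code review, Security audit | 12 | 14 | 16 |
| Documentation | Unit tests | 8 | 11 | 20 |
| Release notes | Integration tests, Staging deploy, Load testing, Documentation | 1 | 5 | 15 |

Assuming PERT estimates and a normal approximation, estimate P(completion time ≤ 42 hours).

te_Unit tests = (9 + 4·12 + 15)/6 = 72/6 = 12; σ²_Unit tests = ((15−9)/6)² = 1.000
te_Integration tests = (1 + 4·2 + 3)/6 = 12/6 = 2; σ²_Integration tests = ((3−1)/6)² = 0.111
te_Code review = (1 + 4·5 + 9)/6 = 30/6 = 5; σ²_Code review = ((9−1)/6)² = 1.778
te_Security audit = (6 + 4·9 + 12)/6 = 54/6 = 9; σ²_Security audit = ((12−6)/6)² = 1.000
te_Staging deploy = (4 + 4·9 + 14)/6 = 54/6 = 9; σ²_Staging deploy = ((14−4)/6)² = 2.778
te_Load testing = (12 + 4·14 + 16)/6 = 84/6 = 14; σ²_Load testing = ((16−12)/6)² = 0.444
te_Documentation = (8 + 4·11 + 20)/6 = 72/6 = 12; σ²_Documentation = ((20−8)/6)² = 4.000
te_Release notes = (1 + 4·5 + 15)/6 = 36/6 = 6; σ²_Release notes = ((15−1)/6)² = 5.444

Forward pass:
ES_Unit tests = 0; EF_Unit tests = 12
ES_Integration tests = 12; EF_Integration tests = 12+2 = 14
ES_Code review = 12; EF_Code review = 12+5 = 17
ES_Security audit = 12; EF_Security audit = 12+9 = 21
ES_Staging deploy = 17; EF_Staging deploy = 17+9 = 26
ES_Load testing = max(EF_Code review=17, EF_Security audit=21) = 21; EF_Load testing = 21+14 = 35
ES_Documentation = 12; EF_Documentation = 12+12 = 24
ES_Release notes = max(EF_Integration tests=14, EF_Staging deploy=26, EF_Load testing=35, EF_Documentation=24) = 35; EF_Release notes = 35+6 = 41
Expected project duration μ = 41 hours. Critical path: Unit tests → Security audit → Load testing → Release notes.

Variance along critical path = 1.000 + 1.000 + 0.444 + 5.444 = 7.889; σ = √7.889 = 2.809 hours.
Z = (42 − 41) / 2.809 = 0.356
P(T ≤ 42) = Φ(0.356) ≈ 0.639

0.639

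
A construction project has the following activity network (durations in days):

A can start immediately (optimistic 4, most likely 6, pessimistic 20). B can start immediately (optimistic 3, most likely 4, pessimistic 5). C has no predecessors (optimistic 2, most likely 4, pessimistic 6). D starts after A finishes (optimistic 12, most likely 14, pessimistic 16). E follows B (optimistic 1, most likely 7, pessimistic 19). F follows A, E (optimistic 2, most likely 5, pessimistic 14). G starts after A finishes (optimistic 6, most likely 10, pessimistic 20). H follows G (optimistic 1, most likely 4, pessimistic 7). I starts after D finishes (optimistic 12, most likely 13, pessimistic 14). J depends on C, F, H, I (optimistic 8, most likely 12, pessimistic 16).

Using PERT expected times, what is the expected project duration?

te_A = (4 + 4·6 + 20)/6 = 48/6 = 8
te_B = (3 + 4·4 + 5)/6 = 24/6 = 4
te_C = (2 + 4·4 + 6)/6 = 24/6 = 4
te_D = (12 + 4·14 + 16)/6 = 84/6 = 14
te_E = (1 + 4·7 + 19)/6 = 48/6 = 8
te_F = (2 + 4·5 + 14)/6 = 36/6 = 6
te_G = (6 + 4·10 + 20)/6 = 66/6 = 11
te_H = (1 + 4·4 + 7)/6 = 24/6 = 4
te_I = (12 + 4·13 + 14)/6 = 78/6 = 13
te_J = (8 + 4·12 + 16)/6 = 72/6 = 12

Forward pass:
ES_A = 0; EF_A = 8
ES_B = 0; EF_B = 4
ES_C = 0; EF_C = 4
ES_D = 8; EF_D = 8+14 = 22
ES_E = 4; EF_E = 4+8 = 12
ES_F = max(EF_A=8, EF_E=12) = 12; EF_F = 12+6 = 18
ES_G = 8; EF_G = 8+11 = 19
ES_H = 19; EF_H = 19+4 = 23
ES_I = 22; EF_I = 22+13 = 35
ES_J = max(EF_C=4, EF_F=18, EF_H=23, EF_I=35) = 35; EF_J = 35+12 = 47
Expected project duration μ = 47 days. Critical path: A → D → I → J.

47 days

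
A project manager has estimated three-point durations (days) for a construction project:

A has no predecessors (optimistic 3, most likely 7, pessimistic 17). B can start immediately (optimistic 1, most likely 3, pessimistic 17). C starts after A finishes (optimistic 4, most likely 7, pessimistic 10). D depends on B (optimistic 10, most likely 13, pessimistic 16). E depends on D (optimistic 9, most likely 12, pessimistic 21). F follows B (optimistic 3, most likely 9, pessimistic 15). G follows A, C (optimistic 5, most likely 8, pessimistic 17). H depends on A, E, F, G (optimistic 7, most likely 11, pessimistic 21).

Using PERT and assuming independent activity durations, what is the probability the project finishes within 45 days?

te_A = (3 + 4·7 + 17)/6 = 48/6 = 8; σ²_A = ((17−3)/6)² = 5.444
te_B = (1 + 4·3 + 17)/6 = 30/6 = 5; σ²_B = ((17−1)/6)² = 7.111
te_C = (4 + 4·7 + 10)/6 = 42/6 = 7; σ²_C = ((10−4)/6)² = 1.000
te_D = (10 + 4·13 + 16)/6 = 78/6 = 13; σ²_D = ((16−10)/6)² = 1.000
te_E = (9 + 4·12 + 21)/6 = 78/6 = 13; σ²_E = ((21−9)/6)² = 4.000
te_F = (3 + 4·9 + 15)/6 = 54/6 = 9; σ²_F = ((15−3)/6)² = 4.000
te_G = (5 + 4·8 + 17)/6 = 54/6 = 9; σ²_G = ((17−5)/6)² = 4.000
te_H = (7 + 4·11 + 21)/6 = 72/6 = 12; σ²_H = ((21−7)/6)² = 5.444

Forward pass:
ES_A = 0; EF_A = 8
ES_B = 0; EF_B = 5
ES_C = 8; EF_C = 8+7 = 15
ES_D = 5; EF_D = 5+13 = 18
ES_E = 18; EF_E = 18+13 = 31
ES_F = 5; EF_F = 5+9 = 14
ES_G = max(EF_A=8, EF_C=15) = 15; EF_G = 15+9 = 24
ES_H = max(EF_A=8, EF_E=31, EF_F=14, EF_G=24) = 31; EF_H = 31+12 = 43
Expected project duration μ = 43 days. Critical path: B → D → E → H.

Variance along critical path = 7.111 + 1.000 + 4.000 + 5.444 = 17.556; σ = √17.556 = 4.190 days.
Z = (45 − 43) / 4.190 = 0.477
P(T ≤ 45) = Φ(0.477) ≈ 0.683

0.683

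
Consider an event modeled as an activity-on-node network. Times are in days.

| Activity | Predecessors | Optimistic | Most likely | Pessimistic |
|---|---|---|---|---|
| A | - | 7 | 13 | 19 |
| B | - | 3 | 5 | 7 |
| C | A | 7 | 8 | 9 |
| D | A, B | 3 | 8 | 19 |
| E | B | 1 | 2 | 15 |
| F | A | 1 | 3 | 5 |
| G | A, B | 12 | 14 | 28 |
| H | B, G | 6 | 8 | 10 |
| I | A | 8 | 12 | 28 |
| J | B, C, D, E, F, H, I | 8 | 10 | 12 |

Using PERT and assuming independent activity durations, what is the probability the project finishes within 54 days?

te_A = (7 + 4·13 + 19)/6 = 78/6 = 13; σ²_A = ((19−7)/6)² = 4.000
te_B = (3 + 4·5 + 7)/6 = 30/6 = 5; σ²_B = ((7−3)/6)² = 0.444
te_C = (7 + 4·8 + 9)/6 = 48/6 = 8; σ²_C = ((9−7)/6)² = 0.111
te_D = (3 + 4·8 + 19)/6 = 54/6 = 9; σ²_D = ((19−3)/6)² = 7.111
te_E = (1 + 4·2 + 15)/6 = 24/6 = 4; σ²_E = ((15−1)/6)² = 5.444
te_F = (1 + 4·3 + 5)/6 = 18/6 = 3; σ²_F = ((5−1)/6)² = 0.444
te_G = (12 + 4·14 + 28)/6 = 96/6 = 16; σ²_G = ((28−12)/6)² = 7.111
te_H = (6 + 4·8 + 10)/6 = 48/6 = 8; σ²_H = ((10−6)/6)² = 0.444
te_I = (8 + 4·12 + 28)/6 = 84/6 = 14; σ²_I = ((28−8)/6)² = 11.111
te_J = (8 + 4·10 + 12)/6 = 60/6 = 10; σ²_J = ((12−8)/6)² = 0.444

Forward pass:
ES_A = 0; EF_A = 13
ES_B = 0; EF_B = 5
ES_C = 13; EF_C = 13+8 = 21
ES_D = max(EF_A=13, EF_B=5) = 13; EF_D = 13+9 = 22
ES_E = 5; EF_E = 5+4 = 9
ES_F = 13; EF_F = 13+3 = 16
ES_G = max(EF_A=13, EF_B=5) = 13; EF_G = 13+16 = 29
ES_H = max(EF_B=5, EF_G=29) = 29; EF_H = 29+8 = 37
ES_I = 13; EF_I = 13+14 = 27
ES_J = max(EF_B=5, EF_C=21, EF_D=22, EF_E=9, EF_F=16, EF_H=37, EF_I=27) = 37; EF_J = 37+10 = 47
Expected project duration μ = 47 days. Critical path: A → G → H → J.

Variance along critical path = 4.000 + 7.111 + 0.444 + 0.444 = 12.000; σ = √12.000 = 3.464 days.
Z = (54 − 47) / 3.464 = 2.021
P(T ≤ 54) = Φ(2.021) ≈ 0.978

0.978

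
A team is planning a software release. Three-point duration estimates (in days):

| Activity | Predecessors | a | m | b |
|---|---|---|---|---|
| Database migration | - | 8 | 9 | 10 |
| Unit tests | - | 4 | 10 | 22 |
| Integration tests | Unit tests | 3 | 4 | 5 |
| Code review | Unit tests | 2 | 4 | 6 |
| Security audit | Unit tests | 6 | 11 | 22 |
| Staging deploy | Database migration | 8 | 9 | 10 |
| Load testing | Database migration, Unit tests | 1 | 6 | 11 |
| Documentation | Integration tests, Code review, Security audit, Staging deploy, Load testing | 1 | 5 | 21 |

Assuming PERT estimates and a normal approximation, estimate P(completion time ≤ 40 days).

te_Database migration = (8 + 4·9 + 10)/6 = 54/6 = 9; σ²_Database migration = ((10−8)/6)² = 0.111
te_Unit tests = (4 + 4·10 + 22)/6 = 66/6 = 11; σ²_Unit tests = ((22−4)/6)² = 9.000
te_Integration tests = (3 + 4·4 + 5)/6 = 24/6 = 4; σ²_Integration tests = ((5−3)/6)² = 0.111
te_Code review = (2 + 4·4 + 6)/6 = 24/6 = 4; σ²_Code review = ((6−2)/6)² = 0.444
te_Security audit = (6 + 4·11 + 22)/6 = 72/6 = 12; σ²_Security audit = ((22−6)/6)² = 7.111
te_Staging deploy = (8 + 4·9 + 10)/6 = 54/6 = 9; σ²_Staging deploy = ((10−8)/6)² = 0.111
te_Load testing = (1 + 4·6 + 11)/6 = 36/6 = 6; σ²_Load testing = ((11−1)/6)² = 2.778
te_Documentation = (1 + 4·5 + 21)/6 = 42/6 = 7; σ²_Documentation = ((21−1)/6)² = 11.111

Forward pass:
ES_Database migration = 0; EF_Database migration = 9
ES_Unit tests = 0; EF_Unit tests = 11
ES_Integration tests = 11; EF_Integration tests = 11+4 = 15
ES_Code review = 11; EF_Code review = 11+4 = 15
ES_Security audit = 11; EF_Security audit = 11+12 = 23
ES_Staging deploy = 9; EF_Staging deploy = 9+9 = 18
ES_Load testing = max(EF_Database migration=9, EF_Unit tests=11) = 11; EF_Load testing = 11+6 = 17
ES_Documentation = max(EF_Integration tests=15, EF_Code review=15, EF_Security audit=23, EF_Staging deploy=18, EF_Load testing=17) = 23; EF_Documentation = 23+7 = 30
Expected project duration μ = 30 days. Critical path: Unit tests → Security audit → Documentation.

Variance along critical path = 9.000 + 7.111 + 11.111 = 27.222; σ = √27.222 = 5.217 days.
Z = (40 − 30) / 5.217 = 1.917
P(T ≤ 40) = Φ(1.917) ≈ 0.972

0.972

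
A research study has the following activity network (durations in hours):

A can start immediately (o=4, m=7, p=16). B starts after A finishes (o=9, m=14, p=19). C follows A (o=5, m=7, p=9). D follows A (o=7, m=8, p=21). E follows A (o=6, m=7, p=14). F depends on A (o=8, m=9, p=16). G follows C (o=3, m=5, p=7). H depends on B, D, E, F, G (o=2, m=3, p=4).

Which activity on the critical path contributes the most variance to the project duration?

te_A = (4 + 4·7 + 16)/6 = 48/6 = 8; σ²_A = ((16−4)/6)² = 4.000
te_B = (9 + 4·14 + 19)/6 = 84/6 = 14; σ²_B = ((19−9)/6)² = 2.778
te_C = (5 + 4·7 + 9)/6 = 42/6 = 7; σ²_C = ((9−5)/6)² = 0.444
te_D = (7 + 4·8 + 21)/6 = 60/6 = 10; σ²_D = ((21−7)/6)² = 5.444
te_E = (6 + 4·7 + 14)/6 = 48/6 = 8; σ²_E = ((14−6)/6)² = 1.778
te_F = (8 + 4·9 + 16)/6 = 60/6 = 10; σ²_F = ((16−8)/6)² = 1.778
te_G = (3 + 4·5 + 7)/6 = 30/6 = 5; σ²_G = ((7−3)/6)² = 0.444
te_H = (2 + 4·3 + 4)/6 = 18/6 = 3; σ²_H = ((4−2)/6)² = 0.111

Forward pass:
ES_A = 0; EF_A = 8
ES_B = 8; EF_B = 8+14 = 22
ES_C = 8; EF_C = 8+7 = 15
ES_D = 8; EF_D = 8+10 = 18
ES_E = 8; EF_E = 8+8 = 16
ES_F = 8; EF_F = 8+10 = 18
ES_G = 15; EF_G = 15+5 = 20
ES_H = max(EF_B=22, EF_D=18, EF_E=16, EF_F=18, EF_G=20) = 22; EF_H = 22+3 = 25
Expected project duration μ = 25 hours. Critical path: A → B → H.

Variances on critical path: σ²_A=4.000, σ²_B=2.778, σ²_H=0.111.
Largest is σ²_A = 4.000.

A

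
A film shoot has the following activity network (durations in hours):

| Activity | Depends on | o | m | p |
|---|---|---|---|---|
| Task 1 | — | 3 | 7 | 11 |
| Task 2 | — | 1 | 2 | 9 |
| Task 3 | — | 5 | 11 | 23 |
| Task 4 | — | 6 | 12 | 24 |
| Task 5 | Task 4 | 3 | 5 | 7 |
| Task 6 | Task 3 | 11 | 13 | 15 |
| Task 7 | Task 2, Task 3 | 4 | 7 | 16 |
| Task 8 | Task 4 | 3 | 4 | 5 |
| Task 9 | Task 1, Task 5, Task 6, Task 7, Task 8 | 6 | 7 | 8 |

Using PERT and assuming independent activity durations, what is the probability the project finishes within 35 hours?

te_Task 1 = (3 + 4·7 + 11)/6 = 42/6 = 7; σ²_Task 1 = ((11−3)/6)² = 1.778
te_Task 2 = (1 + 4·2 + 9)/6 = 18/6 = 3; σ²_Task 2 = ((9−1)/6)² = 1.778
te_Task 3 = (5 + 4·11 + 23)/6 = 72/6 = 12; σ²_Task 3 = ((23−5)/6)² = 9.000
te_Task 4 = (6 + 4·12 + 24)/6 = 78/6 = 13; σ²_Task 4 = ((24−6)/6)² = 9.000
te_Task 5 = (3 + 4·5 + 7)/6 = 30/6 = 5; σ²_Task 5 = ((7−3)/6)² = 0.444
te_Task 6 = (11 + 4·13 + 15)/6 = 78/6 = 13; σ²_Task 6 = ((15−11)/6)² = 0.444
te_Task 7 = (4 + 4·7 + 16)/6 = 48/6 = 8; σ²_Task 7 = ((16−4)/6)² = 4.000
te_Task 8 = (3 + 4·4 + 5)/6 = 24/6 = 4; σ²_Task 8 = ((5−3)/6)² = 0.111
te_Task 9 = (6 + 4·7 + 8)/6 = 42/6 = 7; σ²_Task 9 = ((8−6)/6)² = 0.111

Forward pass:
ES_Task 1 = 0; EF_Task 1 = 7
ES_Task 2 = 0; EF_Task 2 = 3
ES_Task 3 = 0; EF_Task 3 = 12
ES_Task 4 = 0; EF_Task 4 = 13
ES_Task 5 = 13; EF_Task 5 = 13+5 = 18
ES_Task 6 = 12; EF_Task 6 = 12+13 = 25
ES_Task 7 = max(EF_Task 2=3, EF_Task 3=12) = 12; EF_Task 7 = 12+8 = 20
ES_Task 8 = 13; EF_Task 8 = 13+4 = 17
ES_Task 9 = max(EF_Task 1=7, EF_Task 5=18, EF_Task 6=25, EF_Task 7=20, EF_Task 8=17) = 25; EF_Task 9 = 25+7 = 32
Expected project duration μ = 32 hours. Critical path: Task 3 → Task 6 → Task 9.

Variance along critical path = 9.000 + 0.444 + 0.111 = 9.556; σ = √9.556 = 3.091 hours.
Z = (35 − 32) / 3.091 = 0.970
P(T ≤ 35) = Φ(0.970) ≈ 0.834

0.834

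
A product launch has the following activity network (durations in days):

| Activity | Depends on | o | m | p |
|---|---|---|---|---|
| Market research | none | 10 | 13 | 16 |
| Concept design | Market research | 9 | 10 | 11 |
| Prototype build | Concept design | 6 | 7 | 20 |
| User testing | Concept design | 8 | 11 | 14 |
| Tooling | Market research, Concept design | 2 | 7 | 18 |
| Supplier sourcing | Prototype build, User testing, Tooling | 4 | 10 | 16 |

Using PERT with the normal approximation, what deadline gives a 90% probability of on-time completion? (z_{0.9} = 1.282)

47.2 days

te_Market research = (10 + 4·13 + 16)/6 = 78/6 = 13; σ²_Market research = ((16−10)/6)² = 1.000
te_Concept design = (9 + 4·10 + 11)/6 = 60/6 = 10; σ²_Concept design = ((11−9)/6)² = 0.111
te_Prototype build = (6 + 4·7 + 20)/6 = 54/6 = 9; σ²_Prototype build = ((20−6)/6)² = 5.444
te_User testing = (8 + 4·11 + 14)/6 = 66/6 = 11; σ²_User testing = ((14−8)/6)² = 1.000
te_Tooling = (2 + 4·7 + 18)/6 = 48/6 = 8; σ²_Tooling = ((18−2)/6)² = 7.111
te_Supplier sourcing = (4 + 4·10 + 16)/6 = 60/6 = 10; σ²_Supplier sourcing = ((16−4)/6)² = 4.000

Forward pass:
ES_Market research = 0; EF_Market research = 13
ES_Concept design = 13; EF_Concept design = 13+10 = 23
ES_Prototype build = 23; EF_Prototype build = 23+9 = 32
ES_User testing = 23; EF_User testing = 23+11 = 34
ES_Tooling = max(EF_Market research=13, EF_Concept design=23) = 23; EF_Tooling = 23+8 = 31
ES_Supplier sourcing = max(EF_Prototype build=32, EF_User testing=34, EF_Tooling=31) = 34; EF_Supplier sourcing = 34+10 = 44
Expected project duration μ = 44 days. Critical path: Market research → Concept design → User testing → Supplier sourcing.

Variance along critical path = 1.000 + 0.111 + 1.000 + 4.000 = 6.111; σ = 2.472 days.
D = μ + z·σ = 44 + 1.282·2.472 = 47.2 days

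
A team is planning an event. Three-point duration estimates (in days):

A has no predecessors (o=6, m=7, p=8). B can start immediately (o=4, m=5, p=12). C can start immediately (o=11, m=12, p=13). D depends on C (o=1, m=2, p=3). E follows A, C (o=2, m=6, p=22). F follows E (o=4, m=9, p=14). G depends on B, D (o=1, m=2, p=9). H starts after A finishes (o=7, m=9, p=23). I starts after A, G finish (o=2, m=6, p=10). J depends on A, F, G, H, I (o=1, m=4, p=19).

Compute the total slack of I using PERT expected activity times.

te_A = (6 + 4·7 + 8)/6 = 42/6 = 7
te_B = (4 + 4·5 + 12)/6 = 36/6 = 6
te_C = (11 + 4·12 + 13)/6 = 72/6 = 12
te_D = (1 + 4·2 + 3)/6 = 12/6 = 2
te_E = (2 + 4·6 + 22)/6 = 48/6 = 8
te_F = (4 + 4·9 + 14)/6 = 54/6 = 9
te_G = (1 + 4·2 + 9)/6 = 18/6 = 3
te_H = (7 + 4·9 + 23)/6 = 66/6 = 11
te_I = (2 + 4·6 + 10)/6 = 36/6 = 6
te_J = (1 + 4·4 + 19)/6 = 36/6 = 6

Forward pass:
ES_A = 0; EF_A = 7
ES_B = 0; EF_B = 6
ES_C = 0; EF_C = 12
ES_D = 12; EF_D = 12+2 = 14
ES_E = max(EF_A=7, EF_C=12) = 12; EF_E = 12+8 = 20
ES_F = 20; EF_F = 20+9 = 29
ES_G = max(EF_B=6, EF_D=14) = 14; EF_G = 14+3 = 17
ES_H = 7; EF_H = 7+11 = 18
ES_I = max(EF_A=7, EF_G=17) = 17; EF_I = 17+6 = 23
ES_J = max(EF_A=7, EF_F=29, EF_G=17, EF_H=18, EF_I=23) = 29; EF_J = 29+6 = 35
Expected project duration μ = 35 days. Critical path: C → E → F → J.

Backward pass:
LF_J = 35; LS_J = 35−6 = 29
LF_I = LS_J = 29; LS_I = 29−6 = 23
LF_H = LS_J = 29; LS_H = 29−11 = 18
LF_G = min(LS_I=23, LS_J=29) = 23; LS_G = 23−3 = 20
LF_F = LS_J = 29; LS_F = 29−9 = 20
LF_E = LS_F = 20; LS_E = 20−8 = 12
LF_D = LS_G = 20; LS_D = 20−2 = 18
LF_C = min(LS_D=18, LS_E=12) = 12; LS_C = 12−12 = 0
LF_B = LS_G = 20; LS_B = 20−6 = 14
LF_A = min(LS_E=12, LS_H=18, LS_I=23, LS_J=29) = 12; LS_A = 12−7 = 5
Slack_I = LS_I − ES_I = 23 − 17 = 6

6 days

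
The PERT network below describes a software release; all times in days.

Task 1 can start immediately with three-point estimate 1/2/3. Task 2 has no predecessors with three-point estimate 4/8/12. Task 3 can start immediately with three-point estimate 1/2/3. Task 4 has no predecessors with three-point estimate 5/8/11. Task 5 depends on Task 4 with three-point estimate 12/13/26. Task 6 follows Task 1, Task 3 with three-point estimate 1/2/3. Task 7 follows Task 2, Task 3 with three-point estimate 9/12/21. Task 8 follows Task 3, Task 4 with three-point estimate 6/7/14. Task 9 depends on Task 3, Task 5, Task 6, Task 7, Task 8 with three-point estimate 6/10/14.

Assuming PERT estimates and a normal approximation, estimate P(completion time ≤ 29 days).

0.082

te_Task 1 = (1 + 4·2 + 3)/6 = 12/6 = 2; σ²_Task 1 = ((3−1)/6)² = 0.111
te_Task 2 = (4 + 4·8 + 12)/6 = 48/6 = 8; σ²_Task 2 = ((12−4)/6)² = 1.778
te_Task 3 = (1 + 4·2 + 3)/6 = 12/6 = 2; σ²_Task 3 = ((3−1)/6)² = 0.111
te_Task 4 = (5 + 4·8 + 11)/6 = 48/6 = 8; σ²_Task 4 = ((11−5)/6)² = 1.000
te_Task 5 = (12 + 4·13 + 26)/6 = 90/6 = 15; σ²_Task 5 = ((26−12)/6)² = 5.444
te_Task 6 = (1 + 4·2 + 3)/6 = 12/6 = 2; σ²_Task 6 = ((3−1)/6)² = 0.111
te_Task 7 = (9 + 4·12 + 21)/6 = 78/6 = 13; σ²_Task 7 = ((21−9)/6)² = 4.000
te_Task 8 = (6 + 4·7 + 14)/6 = 48/6 = 8; σ²_Task 8 = ((14−6)/6)² = 1.778
te_Task 9 = (6 + 4·10 + 14)/6 = 60/6 = 10; σ²_Task 9 = ((14−6)/6)² = 1.778

Forward pass:
ES_Task 1 = 0; EF_Task 1 = 2
ES_Task 2 = 0; EF_Task 2 = 8
ES_Task 3 = 0; EF_Task 3 = 2
ES_Task 4 = 0; EF_Task 4 = 8
ES_Task 5 = 8; EF_Task 5 = 8+15 = 23
ES_Task 6 = max(EF_Task 1=2, EF_Task 3=2) = 2; EF_Task 6 = 2+2 = 4
ES_Task 7 = max(EF_Task 2=8, EF_Task 3=2) = 8; EF_Task 7 = 8+13 = 21
ES_Task 8 = max(EF_Task 3=2, EF_Task 4=8) = 8; EF_Task 8 = 8+8 = 16
ES_Task 9 = max(EF_Task 3=2, EF_Task 5=23, EF_Task 6=4, EF_Task 7=21, EF_Task 8=16) = 23; EF_Task 9 = 23+10 = 33
Expected project duration μ = 33 days. Critical path: Task 4 → Task 5 → Task 9.

Variance along critical path = 1.000 + 5.444 + 1.778 = 8.222; σ = √8.222 = 2.867 days.
Z = (29 − 33) / 2.867 = -1.395
P(T ≤ 29) = Φ(-1.395) ≈ 0.082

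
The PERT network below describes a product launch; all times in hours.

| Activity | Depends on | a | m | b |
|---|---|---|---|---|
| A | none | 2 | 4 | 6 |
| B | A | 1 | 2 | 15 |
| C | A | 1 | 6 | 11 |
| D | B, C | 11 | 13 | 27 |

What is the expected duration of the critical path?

25 hours

te_A = (2 + 4·4 + 6)/6 = 24/6 = 4
te_B = (1 + 4·2 + 15)/6 = 24/6 = 4
te_C = (1 + 4·6 + 11)/6 = 36/6 = 6
te_D = (11 + 4·13 + 27)/6 = 90/6 = 15

Forward pass:
ES_A = 0; EF_A = 4
ES_B = 4; EF_B = 4+4 = 8
ES_C = 4; EF_C = 4+6 = 10
ES_D = max(EF_B=8, EF_C=10) = 10; EF_D = 10+15 = 25
Expected project duration μ = 25 hours. Critical path: A → C → D.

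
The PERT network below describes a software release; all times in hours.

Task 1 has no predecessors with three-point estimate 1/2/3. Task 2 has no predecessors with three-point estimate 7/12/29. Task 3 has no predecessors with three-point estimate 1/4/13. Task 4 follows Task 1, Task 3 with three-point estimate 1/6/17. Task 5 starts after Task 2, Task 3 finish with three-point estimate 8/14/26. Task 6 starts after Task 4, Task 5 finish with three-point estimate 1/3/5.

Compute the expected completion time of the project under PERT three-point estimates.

32 hours

te_Task 1 = (1 + 4·2 + 3)/6 = 12/6 = 2
te_Task 2 = (7 + 4·12 + 29)/6 = 84/6 = 14
te_Task 3 = (1 + 4·4 + 13)/6 = 30/6 = 5
te_Task 4 = (1 + 4·6 + 17)/6 = 42/6 = 7
te_Task 5 = (8 + 4·14 + 26)/6 = 90/6 = 15
te_Task 6 = (1 + 4·3 + 5)/6 = 18/6 = 3

Forward pass:
ES_Task 1 = 0; EF_Task 1 = 2
ES_Task 2 = 0; EF_Task 2 = 14
ES_Task 3 = 0; EF_Task 3 = 5
ES_Task 4 = max(EF_Task 1=2, EF_Task 3=5) = 5; EF_Task 4 = 5+7 = 12
ES_Task 5 = max(EF_Task 2=14, EF_Task 3=5) = 14; EF_Task 5 = 14+15 = 29
ES_Task 6 = max(EF_Task 4=12, EF_Task 5=29) = 29; EF_Task 6 = 29+3 = 32
Expected project duration μ = 32 hours. Critical path: Task 2 → Task 5 → Task 6.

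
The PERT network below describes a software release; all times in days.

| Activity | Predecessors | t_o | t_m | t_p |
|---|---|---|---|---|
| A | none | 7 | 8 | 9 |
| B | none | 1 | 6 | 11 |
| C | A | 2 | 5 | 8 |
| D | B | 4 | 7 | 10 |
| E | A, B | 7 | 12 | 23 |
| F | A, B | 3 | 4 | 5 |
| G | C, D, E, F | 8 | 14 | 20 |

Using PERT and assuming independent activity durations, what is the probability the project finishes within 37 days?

te_A = (7 + 4·8 + 9)/6 = 48/6 = 8; σ²_A = ((9−7)/6)² = 0.111
te_B = (1 + 4·6 + 11)/6 = 36/6 = 6; σ²_B = ((11−1)/6)² = 2.778
te_C = (2 + 4·5 + 8)/6 = 30/6 = 5; σ²_C = ((8−2)/6)² = 1.000
te_D = (4 + 4·7 + 10)/6 = 42/6 = 7; σ²_D = ((10−4)/6)² = 1.000
te_E = (7 + 4·12 + 23)/6 = 78/6 = 13; σ²_E = ((23−7)/6)² = 7.111
te_F = (3 + 4·4 + 5)/6 = 24/6 = 4; σ²_F = ((5−3)/6)² = 0.111
te_G = (8 + 4·14 + 20)/6 = 84/6 = 14; σ²_G = ((20−8)/6)² = 4.000

Forward pass:
ES_A = 0; EF_A = 8
ES_B = 0; EF_B = 6
ES_C = 8; EF_C = 8+5 = 13
ES_D = 6; EF_D = 6+7 = 13
ES_E = max(EF_A=8, EF_B=6) = 8; EF_E = 8+13 = 21
ES_F = max(EF_A=8, EF_B=6) = 8; EF_F = 8+4 = 12
ES_G = max(EF_C=13, EF_D=13, EF_E=21, EF_F=12) = 21; EF_G = 21+14 = 35
Expected project duration μ = 35 days. Critical path: A → E → G.

Variance along critical path = 0.111 + 7.111 + 4.000 = 11.222; σ = √11.222 = 3.350 days.
Z = (37 − 35) / 3.350 = 0.597
P(T ≤ 37) = Φ(0.597) ≈ 0.725

0.725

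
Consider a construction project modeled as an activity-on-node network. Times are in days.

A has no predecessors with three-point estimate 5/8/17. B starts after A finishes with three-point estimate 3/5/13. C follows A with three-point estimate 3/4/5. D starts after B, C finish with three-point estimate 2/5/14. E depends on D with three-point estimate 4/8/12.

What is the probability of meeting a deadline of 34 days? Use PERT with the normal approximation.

te_A = (5 + 4·8 + 17)/6 = 54/6 = 9; σ²_A = ((17−5)/6)² = 4.000
te_B = (3 + 4·5 + 13)/6 = 36/6 = 6; σ²_B = ((13−3)/6)² = 2.778
te_C = (3 + 4·4 + 5)/6 = 24/6 = 4; σ²_C = ((5−3)/6)² = 0.111
te_D = (2 + 4·5 + 14)/6 = 36/6 = 6; σ²_D = ((14−2)/6)² = 4.000
te_E = (4 + 4·8 + 12)/6 = 48/6 = 8; σ²_E = ((12−4)/6)² = 1.778

Forward pass:
ES_A = 0; EF_A = 9
ES_B = 9; EF_B = 9+6 = 15
ES_C = 9; EF_C = 9+4 = 13
ES_D = max(EF_B=15, EF_C=13) = 15; EF_D = 15+6 = 21
ES_E = 21; EF_E = 21+8 = 29
Expected project duration μ = 29 days. Critical path: A → B → D → E.

Variance along critical path = 4.000 + 2.778 + 4.000 + 1.778 = 12.556; σ = √12.556 = 3.543 days.
Z = (34 − 29) / 3.543 = 1.411
P(T ≤ 34) = Φ(1.411) ≈ 0.921

0.921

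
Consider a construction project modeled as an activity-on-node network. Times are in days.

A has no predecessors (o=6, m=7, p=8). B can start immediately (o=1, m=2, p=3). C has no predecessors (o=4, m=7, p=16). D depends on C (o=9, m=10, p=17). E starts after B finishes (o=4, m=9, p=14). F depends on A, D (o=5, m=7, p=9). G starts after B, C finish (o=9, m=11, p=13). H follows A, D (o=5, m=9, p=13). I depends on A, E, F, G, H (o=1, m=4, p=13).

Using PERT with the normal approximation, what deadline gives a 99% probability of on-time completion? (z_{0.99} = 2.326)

40.9 days

te_A = (6 + 4·7 + 8)/6 = 42/6 = 7; σ²_A = ((8−6)/6)² = 0.111
te_B = (1 + 4·2 + 3)/6 = 12/6 = 2; σ²_B = ((3−1)/6)² = 0.111
te_C = (4 + 4·7 + 16)/6 = 48/6 = 8; σ²_C = ((16−4)/6)² = 4.000
te_D = (9 + 4·10 + 17)/6 = 66/6 = 11; σ²_D = ((17−9)/6)² = 1.778
te_E = (4 + 4·9 + 14)/6 = 54/6 = 9; σ²_E = ((14−4)/6)² = 2.778
te_F = (5 + 4·7 + 9)/6 = 42/6 = 7; σ²_F = ((9−5)/6)² = 0.444
te_G = (9 + 4·11 + 13)/6 = 66/6 = 11; σ²_G = ((13−9)/6)² = 0.444
te_H = (5 + 4·9 + 13)/6 = 54/6 = 9; σ²_H = ((13−5)/6)² = 1.778
te_I = (1 + 4·4 + 13)/6 = 30/6 = 5; σ²_I = ((13−1)/6)² = 4.000

Forward pass:
ES_A = 0; EF_A = 7
ES_B = 0; EF_B = 2
ES_C = 0; EF_C = 8
ES_D = 8; EF_D = 8+11 = 19
ES_E = 2; EF_E = 2+9 = 11
ES_F = max(EF_A=7, EF_D=19) = 19; EF_F = 19+7 = 26
ES_G = max(EF_B=2, EF_C=8) = 8; EF_G = 8+11 = 19
ES_H = max(EF_A=7, EF_D=19) = 19; EF_H = 19+9 = 28
ES_I = max(EF_A=7, EF_E=11, EF_F=26, EF_G=19, EF_H=28) = 28; EF_I = 28+5 = 33
Expected project duration μ = 33 days. Critical path: C → D → H → I.

Variance along critical path = 4.000 + 1.778 + 1.778 + 4.000 = 11.556; σ = 3.399 days.
D = μ + z·σ = 33 + 2.326·3.399 = 40.9 days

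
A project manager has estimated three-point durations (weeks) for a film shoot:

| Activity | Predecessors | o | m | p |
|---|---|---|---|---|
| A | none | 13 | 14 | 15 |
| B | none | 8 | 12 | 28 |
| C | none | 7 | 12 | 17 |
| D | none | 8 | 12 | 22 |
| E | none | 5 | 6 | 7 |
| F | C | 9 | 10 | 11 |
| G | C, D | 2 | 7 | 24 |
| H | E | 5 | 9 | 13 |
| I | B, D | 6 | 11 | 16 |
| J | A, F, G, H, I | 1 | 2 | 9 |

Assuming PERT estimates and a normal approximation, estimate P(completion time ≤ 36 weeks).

te_A = (13 + 4·14 + 15)/6 = 84/6 = 14; σ²_A = ((15−13)/6)² = 0.111
te_B = (8 + 4·12 + 28)/6 = 84/6 = 14; σ²_B = ((28−8)/6)² = 11.111
te_C = (7 + 4·12 + 17)/6 = 72/6 = 12; σ²_C = ((17−7)/6)² = 2.778
te_D = (8 + 4·12 + 22)/6 = 78/6 = 13; σ²_D = ((22−8)/6)² = 5.444
te_E = (5 + 4·6 + 7)/6 = 36/6 = 6; σ²_E = ((7−5)/6)² = 0.111
te_F = (9 + 4·10 + 11)/6 = 60/6 = 10; σ²_F = ((11−9)/6)² = 0.111
te_G = (2 + 4·7 + 24)/6 = 54/6 = 9; σ²_G = ((24−2)/6)² = 13.444
te_H = (5 + 4·9 + 13)/6 = 54/6 = 9; σ²_H = ((13−5)/6)² = 1.778
te_I = (6 + 4·11 + 16)/6 = 66/6 = 11; σ²_I = ((16−6)/6)² = 2.778
te_J = (1 + 4·2 + 9)/6 = 18/6 = 3; σ²_J = ((9−1)/6)² = 1.778

Forward pass:
ES_A = 0; EF_A = 14
ES_B = 0; EF_B = 14
ES_C = 0; EF_C = 12
ES_D = 0; EF_D = 13
ES_E = 0; EF_E = 6
ES_F = 12; EF_F = 12+10 = 22
ES_G = max(EF_C=12, EF_D=13) = 13; EF_G = 13+9 = 22
ES_H = 6; EF_H = 6+9 = 15
ES_I = max(EF_B=14, EF_D=13) = 14; EF_I = 14+11 = 25
ES_J = max(EF_A=14, EF_F=22, EF_G=22, EF_H=15, EF_I=25) = 25; EF_J = 25+3 = 28
Expected project duration μ = 28 weeks. Critical path: B → I → J.

Variance along critical path = 11.111 + 2.778 + 1.778 = 15.667; σ = √15.667 = 3.958 weeks.
Z = (36 − 28) / 3.958 = 2.021
P(T ≤ 36) = Φ(2.021) ≈ 0.978

0.978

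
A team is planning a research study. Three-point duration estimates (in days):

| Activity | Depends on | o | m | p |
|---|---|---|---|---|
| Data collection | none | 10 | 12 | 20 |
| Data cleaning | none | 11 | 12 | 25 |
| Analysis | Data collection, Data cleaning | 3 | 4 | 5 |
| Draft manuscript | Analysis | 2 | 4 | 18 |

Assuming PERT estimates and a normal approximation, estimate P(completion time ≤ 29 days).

0.920

te_Data collection = (10 + 4·12 + 20)/6 = 78/6 = 13; σ²_Data collection = ((20−10)/6)² = 2.778
te_Data cleaning = (11 + 4·12 + 25)/6 = 84/6 = 14; σ²_Data cleaning = ((25−11)/6)² = 5.444
te_Analysis = (3 + 4·4 + 5)/6 = 24/6 = 4; σ²_Analysis = ((5−3)/6)² = 0.111
te_Draft manuscript = (2 + 4·4 + 18)/6 = 36/6 = 6; σ²_Draft manuscript = ((18−2)/6)² = 7.111

Forward pass:
ES_Data collection = 0; EF_Data collection = 13
ES_Data cleaning = 0; EF_Data cleaning = 14
ES_Analysis = max(EF_Data collection=13, EF_Data cleaning=14) = 14; EF_Analysis = 14+4 = 18
ES_Draft manuscript = 18; EF_Draft manuscript = 18+6 = 24
Expected project duration μ = 24 days. Critical path: Data cleaning → Analysis → Draft manuscript.

Variance along critical path = 5.444 + 0.111 + 7.111 = 12.667; σ = √12.667 = 3.559 days.
Z = (29 − 24) / 3.559 = 1.405
P(T ≤ 29) = Φ(1.405) ≈ 0.920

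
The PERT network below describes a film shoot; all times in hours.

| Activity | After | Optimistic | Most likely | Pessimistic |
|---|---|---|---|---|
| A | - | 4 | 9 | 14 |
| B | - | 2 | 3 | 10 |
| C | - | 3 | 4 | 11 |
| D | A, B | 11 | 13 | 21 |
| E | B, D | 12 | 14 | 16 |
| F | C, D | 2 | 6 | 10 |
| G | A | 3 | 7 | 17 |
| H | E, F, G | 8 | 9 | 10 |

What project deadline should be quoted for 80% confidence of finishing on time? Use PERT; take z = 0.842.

48.1 hours

te_A = (4 + 4·9 + 14)/6 = 54/6 = 9; σ²_A = ((14−4)/6)² = 2.778
te_B = (2 + 4·3 + 10)/6 = 24/6 = 4; σ²_B = ((10−2)/6)² = 1.778
te_C = (3 + 4·4 + 11)/6 = 30/6 = 5; σ²_C = ((11−3)/6)² = 1.778
te_D = (11 + 4·13 + 21)/6 = 84/6 = 14; σ²_D = ((21−11)/6)² = 2.778
te_E = (12 + 4·14 + 16)/6 = 84/6 = 14; σ²_E = ((16−12)/6)² = 0.444
te_F = (2 + 4·6 + 10)/6 = 36/6 = 6; σ²_F = ((10−2)/6)² = 1.778
te_G = (3 + 4·7 + 17)/6 = 48/6 = 8; σ²_G = ((17−3)/6)² = 5.444
te_H = (8 + 4·9 + 10)/6 = 54/6 = 9; σ²_H = ((10−8)/6)² = 0.111

Forward pass:
ES_A = 0; EF_A = 9
ES_B = 0; EF_B = 4
ES_C = 0; EF_C = 5
ES_D = max(EF_A=9, EF_B=4) = 9; EF_D = 9+14 = 23
ES_E = max(EF_B=4, EF_D=23) = 23; EF_E = 23+14 = 37
ES_F = max(EF_C=5, EF_D=23) = 23; EF_F = 23+6 = 29
ES_G = 9; EF_G = 9+8 = 17
ES_H = max(EF_E=37, EF_F=29, EF_G=17) = 37; EF_H = 37+9 = 46
Expected project duration μ = 46 hours. Critical path: A → D → E → H.

Variance along critical path = 2.778 + 2.778 + 0.444 + 0.111 = 6.111; σ = 2.472 hours.
D = μ + z·σ = 46 + 0.842·2.472 = 48.1 hours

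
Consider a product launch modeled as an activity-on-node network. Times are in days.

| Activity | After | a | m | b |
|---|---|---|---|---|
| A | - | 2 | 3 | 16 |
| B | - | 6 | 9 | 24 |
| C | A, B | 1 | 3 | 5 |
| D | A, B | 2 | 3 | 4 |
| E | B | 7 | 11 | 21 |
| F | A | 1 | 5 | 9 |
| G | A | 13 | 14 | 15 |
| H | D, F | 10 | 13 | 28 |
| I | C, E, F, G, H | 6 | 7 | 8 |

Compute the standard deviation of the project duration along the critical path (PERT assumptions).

te_A = (2 + 4·3 + 16)/6 = 30/6 = 5; σ²_A = ((16−2)/6)² = 5.444
te_B = (6 + 4·9 + 24)/6 = 66/6 = 11; σ²_B = ((24−6)/6)² = 9.000
te_C = (1 + 4·3 + 5)/6 = 18/6 = 3; σ²_C = ((5−1)/6)² = 0.444
te_D = (2 + 4·3 + 4)/6 = 18/6 = 3; σ²_D = ((4−2)/6)² = 0.111
te_E = (7 + 4·11 + 21)/6 = 72/6 = 12; σ²_E = ((21−7)/6)² = 5.444
te_F = (1 + 4·5 + 9)/6 = 30/6 = 5; σ²_F = ((9−1)/6)² = 1.778
te_G = (13 + 4·14 + 15)/6 = 84/6 = 14; σ²_G = ((15−13)/6)² = 0.111
te_H = (10 + 4·13 + 28)/6 = 90/6 = 15; σ²_H = ((28−10)/6)² = 9.000
te_I = (6 + 4·7 + 8)/6 = 42/6 = 7; σ²_I = ((8−6)/6)² = 0.111

Forward pass:
ES_A = 0; EF_A = 5
ES_B = 0; EF_B = 11
ES_C = max(EF_A=5, EF_B=11) = 11; EF_C = 11+3 = 14
ES_D = max(EF_A=5, EF_B=11) = 11; EF_D = 11+3 = 14
ES_E = 11; EF_E = 11+12 = 23
ES_F = 5; EF_F = 5+5 = 10
ES_G = 5; EF_G = 5+14 = 19
ES_H = max(EF_D=14, EF_F=10) = 14; EF_H = 14+15 = 29
ES_I = max(EF_C=14, EF_E=23, EF_F=10, EF_G=19, EF_H=29) = 29; EF_I = 29+7 = 36
Expected project duration μ = 36 days. Critical path: B → D → H → I.

Variance along critical path = 9.000 + 0.111 + 9.000 + 0.111 = 18.222
σ = √18.222 = 4.269 days

4.27 days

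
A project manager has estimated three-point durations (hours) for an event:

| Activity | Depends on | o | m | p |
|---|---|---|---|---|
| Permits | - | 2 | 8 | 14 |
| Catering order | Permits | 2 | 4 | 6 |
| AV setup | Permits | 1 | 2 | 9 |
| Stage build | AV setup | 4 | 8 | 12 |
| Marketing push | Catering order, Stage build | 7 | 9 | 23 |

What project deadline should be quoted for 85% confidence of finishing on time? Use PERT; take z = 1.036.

te_Permits = (2 + 4·8 + 14)/6 = 48/6 = 8; σ²_Permits = ((14−2)/6)² = 4.000
te_Catering order = (2 + 4·4 + 6)/6 = 24/6 = 4; σ²_Catering order = ((6−2)/6)² = 0.444
te_AV setup = (1 + 4·2 + 9)/6 = 18/6 = 3; σ²_AV setup = ((9−1)/6)² = 1.778
te_Stage build = (4 + 4·8 + 12)/6 = 48/6 = 8; σ²_Stage build = ((12−4)/6)² = 1.778
te_Marketing push = (7 + 4·9 + 23)/6 = 66/6 = 11; σ²_Marketing push = ((23−7)/6)² = 7.111

Forward pass:
ES_Permits = 0; EF_Permits = 8
ES_Catering order = 8; EF_Catering order = 8+4 = 12
ES_AV setup = 8; EF_AV setup = 8+3 = 11
ES_Stage build = 11; EF_Stage build = 11+8 = 19
ES_Marketing push = max(EF_Catering order=12, EF_Stage build=19) = 19; EF_Marketing push = 19+11 = 30
Expected project duration μ = 30 hours. Critical path: Permits → AV setup → Stage build → Marketing push.

Variance along critical path = 4.000 + 1.778 + 1.778 + 7.111 = 14.667; σ = 3.830 hours.
D = μ + z·σ = 30 + 1.036·3.830 = 34.0 hours

34.0 hours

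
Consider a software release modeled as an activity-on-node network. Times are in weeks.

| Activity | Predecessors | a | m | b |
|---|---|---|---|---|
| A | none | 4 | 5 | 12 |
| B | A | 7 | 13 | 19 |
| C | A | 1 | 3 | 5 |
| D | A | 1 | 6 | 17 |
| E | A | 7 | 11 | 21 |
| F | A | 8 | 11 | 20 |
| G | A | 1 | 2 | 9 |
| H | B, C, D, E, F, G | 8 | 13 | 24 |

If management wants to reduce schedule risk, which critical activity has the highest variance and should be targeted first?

te_A = (4 + 4·5 + 12)/6 = 36/6 = 6; σ²_A = ((12−4)/6)² = 1.778
te_B = (7 + 4·13 + 19)/6 = 78/6 = 13; σ²_B = ((19−7)/6)² = 4.000
te_C = (1 + 4·3 + 5)/6 = 18/6 = 3; σ²_C = ((5−1)/6)² = 0.444
te_D = (1 + 4·6 + 17)/6 = 42/6 = 7; σ²_D = ((17−1)/6)² = 7.111
te_E = (7 + 4·11 + 21)/6 = 72/6 = 12; σ²_E = ((21−7)/6)² = 5.444
te_F = (8 + 4·11 + 20)/6 = 72/6 = 12; σ²_F = ((20−8)/6)² = 4.000
te_G = (1 + 4·2 + 9)/6 = 18/6 = 3; σ²_G = ((9−1)/6)² = 1.778
te_H = (8 + 4·13 + 24)/6 = 84/6 = 14; σ²_H = ((24−8)/6)² = 7.111

Forward pass:
ES_A = 0; EF_A = 6
ES_B = 6; EF_B = 6+13 = 19
ES_C = 6; EF_C = 6+3 = 9
ES_D = 6; EF_D = 6+7 = 13
ES_E = 6; EF_E = 6+12 = 18
ES_F = 6; EF_F = 6+12 = 18
ES_G = 6; EF_G = 6+3 = 9
ES_H = max(EF_B=19, EF_C=9, EF_D=13, EF_E=18, EF_F=18, EF_G=9) = 19; EF_H = 19+14 = 33
Expected project duration μ = 33 weeks. Critical path: A → B → H.

Variances on critical path: σ²_A=1.778, σ²_B=4.000, σ²_H=7.111.
Largest is σ²_H = 7.111.

H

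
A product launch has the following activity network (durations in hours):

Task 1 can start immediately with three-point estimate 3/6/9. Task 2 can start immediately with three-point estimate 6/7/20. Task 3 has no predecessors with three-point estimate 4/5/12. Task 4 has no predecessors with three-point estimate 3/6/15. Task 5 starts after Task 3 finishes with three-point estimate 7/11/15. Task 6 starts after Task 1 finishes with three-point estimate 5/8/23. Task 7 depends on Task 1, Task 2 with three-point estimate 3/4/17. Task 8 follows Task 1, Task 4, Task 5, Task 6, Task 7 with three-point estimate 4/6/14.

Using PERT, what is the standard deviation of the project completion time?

te_Task 1 = (3 + 4·6 + 9)/6 = 36/6 = 6; σ²_Task 1 = ((9−3)/6)² = 1.000
te_Task 2 = (6 + 4·7 + 20)/6 = 54/6 = 9; σ²_Task 2 = ((20−6)/6)² = 5.444
te_Task 3 = (4 + 4·5 + 12)/6 = 36/6 = 6; σ²_Task 3 = ((12−4)/6)² = 1.778
te_Task 4 = (3 + 4·6 + 15)/6 = 42/6 = 7; σ²_Task 4 = ((15−3)/6)² = 4.000
te_Task 5 = (7 + 4·11 + 15)/6 = 66/6 = 11; σ²_Task 5 = ((15−7)/6)² = 1.778
te_Task 6 = (5 + 4·8 + 23)/6 = 60/6 = 10; σ²_Task 6 = ((23−5)/6)² = 9.000
te_Task 7 = (3 + 4·4 + 17)/6 = 36/6 = 6; σ²_Task 7 = ((17−3)/6)² = 5.444
te_Task 8 = (4 + 4·6 + 14)/6 = 42/6 = 7; σ²_Task 8 = ((14−4)/6)² = 2.778

Forward pass:
ES_Task 1 = 0; EF_Task 1 = 6
ES_Task 2 = 0; EF_Task 2 = 9
ES_Task 3 = 0; EF_Task 3 = 6
ES_Task 4 = 0; EF_Task 4 = 7
ES_Task 5 = 6; EF_Task 5 = 6+11 = 17
ES_Task 6 = 6; EF_Task 6 = 6+10 = 16
ES_Task 7 = max(EF_Task 1=6, EF_Task 2=9) = 9; EF_Task 7 = 9+6 = 15
ES_Task 8 = max(EF_Task 1=6, EF_Task 4=7, EF_Task 5=17, EF_Task 6=16, EF_Task 7=15) = 17; EF_Task 8 = 17+7 = 24
Expected project duration μ = 24 hours. Critical path: Task 3 → Task 5 → Task 8.

Variance along critical path = 1.778 + 1.778 + 2.778 = 6.333
σ = √6.333 = 2.517 hours

2.52 hours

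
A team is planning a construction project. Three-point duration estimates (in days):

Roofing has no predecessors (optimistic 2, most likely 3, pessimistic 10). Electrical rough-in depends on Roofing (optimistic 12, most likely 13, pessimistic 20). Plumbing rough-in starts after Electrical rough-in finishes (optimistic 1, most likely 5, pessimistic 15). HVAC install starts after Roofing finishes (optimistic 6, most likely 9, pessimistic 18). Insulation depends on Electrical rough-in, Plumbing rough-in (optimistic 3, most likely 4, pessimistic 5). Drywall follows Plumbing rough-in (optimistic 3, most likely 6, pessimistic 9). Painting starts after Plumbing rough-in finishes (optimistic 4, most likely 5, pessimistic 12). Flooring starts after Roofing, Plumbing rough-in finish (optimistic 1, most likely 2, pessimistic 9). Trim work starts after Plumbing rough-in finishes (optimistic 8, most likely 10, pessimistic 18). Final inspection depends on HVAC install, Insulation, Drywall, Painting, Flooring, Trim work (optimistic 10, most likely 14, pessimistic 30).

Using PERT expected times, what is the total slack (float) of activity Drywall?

5 days

te_Roofing = (2 + 4·3 + 10)/6 = 24/6 = 4
te_Electrical rough-in = (12 + 4·13 + 20)/6 = 84/6 = 14
te_Plumbing rough-in = (1 + 4·5 + 15)/6 = 36/6 = 6
te_HVAC install = (6 + 4·9 + 18)/6 = 60/6 = 10
te_Insulation = (3 + 4·4 + 5)/6 = 24/6 = 4
te_Drywall = (3 + 4·6 + 9)/6 = 36/6 = 6
te_Painting = (4 + 4·5 + 12)/6 = 36/6 = 6
te_Flooring = (1 + 4·2 + 9)/6 = 18/6 = 3
te_Trim work = (8 + 4·10 + 18)/6 = 66/6 = 11
te_Final inspection = (10 + 4·14 + 30)/6 = 96/6 = 16

Forward pass:
ES_Roofing = 0; EF_Roofing = 4
ES_Electrical rough-in = 4; EF_Electrical rough-in = 4+14 = 18
ES_Plumbing rough-in = 18; EF_Plumbing rough-in = 18+6 = 24
ES_HVAC install = 4; EF_HVAC install = 4+10 = 14
ES_Insulation = max(EF_Electrical rough-in=18, EF_Plumbing rough-in=24) = 24; EF_Insulation = 24+4 = 28
ES_Drywall = 24; EF_Drywall = 24+6 = 30
ES_Painting = 24; EF_Painting = 24+6 = 30
ES_Flooring = max(EF_Roofing=4, EF_Plumbing rough-in=24) = 24; EF_Flooring = 24+3 = 27
ES_Trim work = 24; EF_Trim work = 24+11 = 35
ES_Final inspection = max(EF_HVAC install=14, EF_Insulation=28, EF_Drywall=30, EF_Painting=30, EF_Flooring=27, EF_Trim work=35) = 35; EF_Final inspection = 35+16 = 51
Expected project duration μ = 51 days. Critical path: Roofing → Electrical rough-in → Plumbing rough-in → Trim work → Final inspection.

Backward pass:
LF_Final inspection = 51; LS_Final inspection = 51−16 = 35
LF_Trim work = LS_Final inspection = 35; LS_Trim work = 35−11 = 24
LF_Flooring = LS_Final inspection = 35; LS_Flooring = 35−3 = 32
LF_Painting = LS_Final inspection = 35; LS_Painting = 35−6 = 29
LF_Drywall = LS_Final inspection = 35; LS_Drywall = 35−6 = 29
LF_Insulation = LS_Final inspection = 35; LS_Insulation = 35−4 = 31
LF_HVAC install = LS_Final inspection = 35; LS_HVAC install = 35−10 = 25
LF_Plumbing rough-in = min(LS_Insulation=31, LS_Drywall=29, LS_Painting=29, LS_Flooring=32, LS_Trim work=24) = 24; LS_Plumbing rough-in = 24−6 = 18
LF_Electrical rough-in = min(LS_Plumbing rough-in=18, LS_Insulation=31) = 18; LS_Electrical rough-in = 18−14 = 4
LF_Roofing = min(LS_Electrical rough-in=4, LS_HVAC install=25, LS_Flooring=32) = 4; LS_Roofing = 4−4 = 0
Slack_Drywall = LS_Drywall − ES_Drywall = 29 − 24 = 5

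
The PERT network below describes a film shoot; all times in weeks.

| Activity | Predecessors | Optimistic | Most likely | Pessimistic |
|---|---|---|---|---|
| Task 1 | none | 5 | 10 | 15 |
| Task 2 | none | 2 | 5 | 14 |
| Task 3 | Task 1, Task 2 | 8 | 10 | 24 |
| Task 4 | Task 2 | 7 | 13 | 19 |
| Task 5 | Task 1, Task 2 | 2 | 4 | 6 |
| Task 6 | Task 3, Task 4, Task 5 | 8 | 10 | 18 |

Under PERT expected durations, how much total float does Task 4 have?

te_Task 1 = (5 + 4·10 + 15)/6 = 60/6 = 10
te_Task 2 = (2 + 4·5 + 14)/6 = 36/6 = 6
te_Task 3 = (8 + 4·10 + 24)/6 = 72/6 = 12
te_Task 4 = (7 + 4·13 + 19)/6 = 78/6 = 13
te_Task 5 = (2 + 4·4 + 6)/6 = 24/6 = 4
te_Task 6 = (8 + 4·10 + 18)/6 = 66/6 = 11

Forward pass:
ES_Task 1 = 0; EF_Task 1 = 10
ES_Task 2 = 0; EF_Task 2 = 6
ES_Task 3 = max(EF_Task 1=10, EF_Task 2=6) = 10; EF_Task 3 = 10+12 = 22
ES_Task 4 = 6; EF_Task 4 = 6+13 = 19
ES_Task 5 = max(EF_Task 1=10, EF_Task 2=6) = 10; EF_Task 5 = 10+4 = 14
ES_Task 6 = max(EF_Task 3=22, EF_Task 4=19, EF_Task 5=14) = 22; EF_Task 6 = 22+11 = 33
Expected project duration μ = 33 weeks. Critical path: Task 1 → Task 3 → Task 6.

Backward pass:
LF_Task 6 = 33; LS_Task 6 = 33−11 = 22
LF_Task 5 = LS_Task 6 = 22; LS_Task 5 = 22−4 = 18
LF_Task 4 = LS_Task 6 = 22; LS_Task 4 = 22−13 = 9
LF_Task 3 = LS_Task 6 = 22; LS_Task 3 = 22−12 = 10
LF_Task 2 = min(LS_Task 3=10, LS_Task 4=9, LS_Task 5=18) = 9; LS_Task 2 = 9−6 = 3
LF_Task 1 = min(LS_Task 3=10, LS_Task 5=18) = 10; LS_Task 1 = 10−10 = 0
Slack_Task 4 = LS_Task 4 − ES_Task 4 = 9 − 6 = 3

3 weeks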